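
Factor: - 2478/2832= - 2^( - 3)* 7^1=- 7/8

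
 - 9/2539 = - 9/2539 = - 0.00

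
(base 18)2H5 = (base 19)2C9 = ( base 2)1110111111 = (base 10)959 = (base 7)2540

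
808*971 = 784568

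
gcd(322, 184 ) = 46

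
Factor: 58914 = 2^1*3^3*1091^1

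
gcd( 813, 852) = 3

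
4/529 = 4/529 = 0.01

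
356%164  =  28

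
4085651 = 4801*851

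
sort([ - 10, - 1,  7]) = [-10, - 1,7] 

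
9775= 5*1955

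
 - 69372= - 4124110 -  - 4054738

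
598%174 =76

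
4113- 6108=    - 1995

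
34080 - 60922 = - 26842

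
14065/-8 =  - 1759 + 7/8 = -  1758.12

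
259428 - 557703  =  -298275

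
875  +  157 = 1032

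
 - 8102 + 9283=1181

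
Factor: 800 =2^5 *5^2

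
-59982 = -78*769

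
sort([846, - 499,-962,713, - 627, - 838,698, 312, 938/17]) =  [ - 962,-838, - 627, - 499, 938/17,312,698,713,846 ]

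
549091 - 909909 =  - 360818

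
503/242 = 503/242 = 2.08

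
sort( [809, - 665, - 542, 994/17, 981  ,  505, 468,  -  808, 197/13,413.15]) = [ - 808,- 665 , -542, 197/13, 994/17,413.15, 468, 505,  809,  981]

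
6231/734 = 6231/734 = 8.49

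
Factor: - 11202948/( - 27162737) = 2^2*3^4*7^ (-1)*71^1 *487^1 * 1109^( - 1)*3499^(-1) 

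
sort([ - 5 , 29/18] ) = [ - 5, 29/18]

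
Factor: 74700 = 2^2*3^2*5^2 * 83^1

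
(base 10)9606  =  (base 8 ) 22606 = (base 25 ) F96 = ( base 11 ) 7243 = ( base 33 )8r3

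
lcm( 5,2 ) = 10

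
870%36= 6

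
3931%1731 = 469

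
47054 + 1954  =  49008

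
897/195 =23/5   =  4.60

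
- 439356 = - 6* 73226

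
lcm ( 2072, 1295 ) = 10360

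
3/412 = 3/412 = 0.01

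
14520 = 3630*4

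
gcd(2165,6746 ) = 1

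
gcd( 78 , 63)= 3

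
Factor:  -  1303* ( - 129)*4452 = 748323324 = 2^2* 3^2*7^1*43^1*53^1*1303^1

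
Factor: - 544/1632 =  - 3^( - 1) = - 1/3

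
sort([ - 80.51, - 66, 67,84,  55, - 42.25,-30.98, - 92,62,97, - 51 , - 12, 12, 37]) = [ - 92, - 80.51, - 66, - 51, - 42.25, - 30.98, - 12, 12 , 37 , 55,62, 67 , 84,97]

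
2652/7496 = 663/1874 = 0.35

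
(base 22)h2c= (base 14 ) 303a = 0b10000001011100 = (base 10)8284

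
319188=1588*201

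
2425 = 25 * 97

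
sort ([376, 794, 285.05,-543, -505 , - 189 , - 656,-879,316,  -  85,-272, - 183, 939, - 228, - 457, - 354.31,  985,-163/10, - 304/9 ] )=[ - 879, - 656, - 543,-505, - 457, - 354.31, - 272,-228, - 189, - 183, - 85, - 304/9, - 163/10, 285.05,  316,  376,794, 939, 985] 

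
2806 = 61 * 46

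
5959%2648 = 663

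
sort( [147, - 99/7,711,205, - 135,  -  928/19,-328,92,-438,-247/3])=[-438, - 328,-135, - 247/3,- 928/19, - 99/7, 92,147,205, 711 ] 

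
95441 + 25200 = 120641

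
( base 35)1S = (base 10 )63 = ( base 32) 1v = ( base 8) 77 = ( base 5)223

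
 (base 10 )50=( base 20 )2A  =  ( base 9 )55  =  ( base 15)35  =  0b110010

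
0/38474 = 0 = 0.00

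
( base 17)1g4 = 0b1000110101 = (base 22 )13F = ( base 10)565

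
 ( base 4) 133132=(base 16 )7DE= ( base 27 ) 2KG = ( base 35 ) 1MJ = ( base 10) 2014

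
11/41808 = 11/41808 = 0.00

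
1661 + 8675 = 10336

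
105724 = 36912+68812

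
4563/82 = 4563/82 =55.65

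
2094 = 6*349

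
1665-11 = 1654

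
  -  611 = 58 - 669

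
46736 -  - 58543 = 105279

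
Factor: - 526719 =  - 3^1*175573^1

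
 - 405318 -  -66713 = -338605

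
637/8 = 637/8 = 79.62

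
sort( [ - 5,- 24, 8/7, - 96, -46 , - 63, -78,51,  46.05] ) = [- 96,-78, - 63, - 46,  -  24, - 5, 8/7, 46.05,51]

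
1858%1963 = 1858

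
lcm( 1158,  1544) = 4632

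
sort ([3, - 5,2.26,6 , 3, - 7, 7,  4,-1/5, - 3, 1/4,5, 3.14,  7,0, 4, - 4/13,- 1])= [ - 7, -5, - 3, - 1, -4/13, - 1/5, 0, 1/4,  2.26, 3, 3 , 3.14, 4, 4, 5,6, 7, 7 ] 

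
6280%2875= 530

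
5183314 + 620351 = 5803665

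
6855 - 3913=2942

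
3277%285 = 142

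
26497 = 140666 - 114169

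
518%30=8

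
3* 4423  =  13269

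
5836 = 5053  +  783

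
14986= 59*254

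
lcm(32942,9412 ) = 65884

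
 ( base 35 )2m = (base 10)92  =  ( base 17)57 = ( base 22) 44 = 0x5c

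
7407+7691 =15098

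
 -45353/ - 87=521 + 26/87  =  521.30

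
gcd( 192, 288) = 96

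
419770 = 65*6458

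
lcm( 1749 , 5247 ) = 5247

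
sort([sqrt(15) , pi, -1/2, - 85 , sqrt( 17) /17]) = [-85,-1/2,  sqrt(17 )/17, pi, sqrt( 15 )]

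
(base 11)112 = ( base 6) 342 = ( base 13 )A4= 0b10000110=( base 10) 134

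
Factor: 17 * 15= 3^1 * 5^1* 17^1 = 255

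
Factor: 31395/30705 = 7^1*13^1* 89^( - 1) = 91/89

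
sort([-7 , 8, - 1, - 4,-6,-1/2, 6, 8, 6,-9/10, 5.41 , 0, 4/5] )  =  [-7,-6,-4, -1, - 9/10 , -1/2,0, 4/5, 5.41, 6, 6,8,8]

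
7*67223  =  470561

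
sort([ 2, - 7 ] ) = [ - 7, 2]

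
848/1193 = 848/1193 = 0.71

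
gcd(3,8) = 1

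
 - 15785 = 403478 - 419263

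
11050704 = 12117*912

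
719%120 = 119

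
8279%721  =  348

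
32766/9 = 10922/3 = 3640.67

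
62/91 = 62/91 = 0.68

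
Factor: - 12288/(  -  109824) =2^4*11^(-1 )*13^ ( - 1) = 16/143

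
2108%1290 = 818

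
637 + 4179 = 4816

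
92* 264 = 24288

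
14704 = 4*3676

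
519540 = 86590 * 6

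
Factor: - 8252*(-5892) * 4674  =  2^5*3^2 * 19^1 * 41^1*491^1 * 2063^1= 227253544416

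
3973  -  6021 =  - 2048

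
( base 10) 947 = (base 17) 34c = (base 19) 2BG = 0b1110110011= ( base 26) 1ab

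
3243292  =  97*33436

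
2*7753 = 15506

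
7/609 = 1/87 = 0.01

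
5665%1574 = 943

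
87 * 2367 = 205929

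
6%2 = 0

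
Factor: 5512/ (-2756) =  - 2 = - 2^1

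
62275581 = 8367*7443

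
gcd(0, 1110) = 1110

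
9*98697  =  888273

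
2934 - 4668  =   - 1734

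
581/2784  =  581/2784  =  0.21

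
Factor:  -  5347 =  - 5347^1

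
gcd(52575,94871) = 1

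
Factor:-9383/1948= - 2^( - 2)*11^1*487^( - 1 )*853^1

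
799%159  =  4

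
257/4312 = 257/4312 = 0.06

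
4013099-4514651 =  -501552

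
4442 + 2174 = 6616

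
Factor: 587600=2^4*5^2 * 13^1*113^1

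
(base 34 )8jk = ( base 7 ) 40622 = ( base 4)2122322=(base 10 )9914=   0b10011010111010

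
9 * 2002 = 18018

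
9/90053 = 9/90053=0.00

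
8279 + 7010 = 15289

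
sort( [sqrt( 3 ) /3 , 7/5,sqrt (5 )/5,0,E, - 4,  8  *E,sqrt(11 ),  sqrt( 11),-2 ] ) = [ - 4,-2,  0 , sqrt( 5 )/5, sqrt(3 ) /3,7/5,E,  sqrt(11 ),  sqrt( 11 ),8*E] 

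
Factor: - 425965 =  - 5^1*85193^1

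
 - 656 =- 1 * 656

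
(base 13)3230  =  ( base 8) 15470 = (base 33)6d5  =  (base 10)6968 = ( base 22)E8G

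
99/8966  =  99/8966 = 0.01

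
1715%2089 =1715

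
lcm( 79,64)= 5056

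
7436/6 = 3718/3= 1239.33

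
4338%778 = 448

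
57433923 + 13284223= 70718146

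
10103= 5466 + 4637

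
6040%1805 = 625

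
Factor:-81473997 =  - 3^1*11^1*2468909^1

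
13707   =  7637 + 6070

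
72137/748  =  96 + 329/748 = 96.44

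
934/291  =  934/291 = 3.21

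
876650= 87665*10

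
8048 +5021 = 13069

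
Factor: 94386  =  2^1*3^1*15731^1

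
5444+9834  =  15278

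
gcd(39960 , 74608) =8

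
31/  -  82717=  - 1 + 82686/82717 = - 0.00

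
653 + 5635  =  6288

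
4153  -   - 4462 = 8615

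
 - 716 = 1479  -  2195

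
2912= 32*91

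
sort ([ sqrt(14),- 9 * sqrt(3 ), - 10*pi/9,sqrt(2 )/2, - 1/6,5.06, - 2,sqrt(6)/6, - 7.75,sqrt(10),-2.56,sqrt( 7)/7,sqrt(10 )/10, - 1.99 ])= [ - 9*sqrt(3),  -  7.75, - 10*pi/9, - 2.56,-2, - 1.99 , -1/6,  sqrt( 10)/10, sqrt( 7)/7,sqrt( 6)/6,sqrt(2)/2,sqrt(10 ),sqrt( 14),5.06 ]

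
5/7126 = 5/7126 = 0.00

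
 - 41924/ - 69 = 41924/69 = 607.59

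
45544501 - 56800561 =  - 11256060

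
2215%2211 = 4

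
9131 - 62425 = -53294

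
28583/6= 4763 + 5/6 = 4763.83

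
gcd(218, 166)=2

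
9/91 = 9/91 = 0.10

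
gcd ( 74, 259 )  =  37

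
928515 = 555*1673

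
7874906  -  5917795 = 1957111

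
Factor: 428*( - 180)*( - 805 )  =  62017200 = 2^4*3^2*5^2 * 7^1*23^1*107^1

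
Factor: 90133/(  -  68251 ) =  - 131^( - 1)*173^1 = -  173/131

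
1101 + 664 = 1765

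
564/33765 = 188/11255=0.02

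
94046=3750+90296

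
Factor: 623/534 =7/6 = 2^( - 1)*3^(-1)*7^1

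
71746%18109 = 17419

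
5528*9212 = 50923936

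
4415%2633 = 1782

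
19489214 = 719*27106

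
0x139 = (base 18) h7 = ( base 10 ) 313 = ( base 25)cd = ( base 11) 265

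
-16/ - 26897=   16/26897 = 0.00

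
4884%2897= 1987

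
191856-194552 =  - 2696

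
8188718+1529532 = 9718250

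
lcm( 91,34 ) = 3094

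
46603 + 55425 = 102028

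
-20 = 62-82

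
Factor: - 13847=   -61^1 * 227^1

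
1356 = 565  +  791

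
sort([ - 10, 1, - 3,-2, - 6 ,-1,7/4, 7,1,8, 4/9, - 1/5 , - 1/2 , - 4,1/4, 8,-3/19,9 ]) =[ - 10, -6 , - 4, - 3, - 2, - 1, - 1/2, - 1/5,-3/19, 1/4 , 4/9,1 , 1, 7/4,7,8,8, 9] 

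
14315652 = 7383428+6932224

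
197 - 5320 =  - 5123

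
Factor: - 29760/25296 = - 20/17 = - 2^2*5^1*17^( - 1)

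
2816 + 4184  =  7000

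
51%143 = 51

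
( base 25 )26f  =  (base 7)4061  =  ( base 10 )1415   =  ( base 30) 1h5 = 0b10110000111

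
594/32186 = 27/1463  =  0.02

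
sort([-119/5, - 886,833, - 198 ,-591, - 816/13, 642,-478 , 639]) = [  -  886, - 591, -478, - 198,-816/13,-119/5,639,642, 833 ] 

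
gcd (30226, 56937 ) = 1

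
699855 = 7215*97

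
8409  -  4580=3829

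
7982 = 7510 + 472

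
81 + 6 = 87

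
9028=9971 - 943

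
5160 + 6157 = 11317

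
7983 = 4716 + 3267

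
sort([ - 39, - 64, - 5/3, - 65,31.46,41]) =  [ - 65, - 64, - 39,  -  5/3, 31.46, 41]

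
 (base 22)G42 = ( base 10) 7834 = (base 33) 76d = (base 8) 17232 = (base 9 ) 11664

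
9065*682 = 6182330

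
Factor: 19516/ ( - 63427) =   -  2^2 *13^( - 1 ) = - 4/13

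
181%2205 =181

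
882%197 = 94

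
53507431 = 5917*9043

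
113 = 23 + 90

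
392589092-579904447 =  -187315355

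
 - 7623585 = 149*( - 51165 )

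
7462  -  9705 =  - 2243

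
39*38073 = 1484847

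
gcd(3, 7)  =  1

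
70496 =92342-21846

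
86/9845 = 86/9845 = 0.01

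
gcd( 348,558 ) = 6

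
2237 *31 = 69347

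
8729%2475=1304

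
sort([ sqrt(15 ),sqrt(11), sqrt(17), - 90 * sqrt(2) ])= [ - 90* sqrt(2), sqrt(11), sqrt( 15),  sqrt(17) ]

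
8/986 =4/493 = 0.01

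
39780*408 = 16230240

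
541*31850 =17230850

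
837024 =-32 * ( - 26157 ) 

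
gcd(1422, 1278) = 18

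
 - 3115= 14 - 3129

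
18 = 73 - 55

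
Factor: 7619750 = 2^1*5^3* 29^1*1051^1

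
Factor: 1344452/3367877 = 2^2 * 1123^ ( - 1)*2999^( - 1) * 336113^1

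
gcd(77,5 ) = 1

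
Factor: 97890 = 2^1*3^1*5^1 *13^1*251^1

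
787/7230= 787/7230 = 0.11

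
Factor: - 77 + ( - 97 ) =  - 174 = - 2^1 * 3^1*29^1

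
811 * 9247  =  7499317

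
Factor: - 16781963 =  - 11^1  *1525633^1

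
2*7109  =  14218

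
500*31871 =15935500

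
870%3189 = 870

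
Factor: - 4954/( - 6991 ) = 2^1*2477^1*6991^( - 1 ) 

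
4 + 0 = 4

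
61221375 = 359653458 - 298432083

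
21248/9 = 2360+8/9 = 2360.89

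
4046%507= 497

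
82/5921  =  82/5921 = 0.01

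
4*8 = 32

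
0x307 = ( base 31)p0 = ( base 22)1d5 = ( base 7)2155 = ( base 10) 775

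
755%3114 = 755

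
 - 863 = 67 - 930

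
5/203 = 5/203= 0.02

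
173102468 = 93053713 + 80048755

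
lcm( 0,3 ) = 0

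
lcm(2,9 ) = 18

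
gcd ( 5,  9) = 1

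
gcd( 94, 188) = 94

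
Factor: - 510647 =  -  113^1*4519^1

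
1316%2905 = 1316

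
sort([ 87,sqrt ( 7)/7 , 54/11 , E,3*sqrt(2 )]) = [ sqrt( 7 )/7 , E , 3*sqrt ( 2),54/11,87 ]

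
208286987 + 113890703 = 322177690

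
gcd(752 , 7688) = 8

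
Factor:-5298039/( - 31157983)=3^2*29^1  *  53^1*383^1*31157983^( - 1 )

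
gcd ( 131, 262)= 131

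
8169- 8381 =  - 212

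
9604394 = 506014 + 9098380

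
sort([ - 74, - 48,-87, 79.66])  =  [-87, - 74, - 48, 79.66 ]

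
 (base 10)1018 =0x3fa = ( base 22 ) 226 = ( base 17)38F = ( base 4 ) 33322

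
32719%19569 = 13150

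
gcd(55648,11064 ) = 8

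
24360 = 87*280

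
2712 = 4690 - 1978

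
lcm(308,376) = 28952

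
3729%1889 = 1840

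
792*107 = 84744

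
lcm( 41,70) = 2870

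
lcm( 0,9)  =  0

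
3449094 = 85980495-82531401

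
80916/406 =40458/203 = 199.30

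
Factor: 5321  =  17^1*313^1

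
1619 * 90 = 145710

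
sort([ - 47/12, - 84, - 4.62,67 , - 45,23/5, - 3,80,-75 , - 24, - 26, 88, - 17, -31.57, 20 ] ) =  [ -84,  -  75, - 45,-31.57, - 26,-24, - 17 , - 4.62, - 47/12,  -  3 , 23/5,20, 67, 80,  88 ] 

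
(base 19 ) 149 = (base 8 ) 676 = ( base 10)446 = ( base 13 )284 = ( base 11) 376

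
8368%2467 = 967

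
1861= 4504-2643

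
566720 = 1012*560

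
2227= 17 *131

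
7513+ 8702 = 16215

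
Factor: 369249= 3^1*123083^1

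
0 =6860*0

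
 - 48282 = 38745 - 87027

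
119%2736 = 119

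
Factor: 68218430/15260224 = 4872745/1090016 = 2^( - 5 )*5^1*23^( - 1) * 101^1*1481^( -1)*9649^1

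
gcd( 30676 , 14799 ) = 1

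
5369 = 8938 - 3569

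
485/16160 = 97/3232 = 0.03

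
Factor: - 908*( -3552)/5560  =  403152/695 =2^4*3^1*5^( - 1)*37^1*139^( - 1 )*227^1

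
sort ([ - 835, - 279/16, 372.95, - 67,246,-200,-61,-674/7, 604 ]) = [ - 835, - 200,  -  674/7, - 67, - 61, - 279/16, 246, 372.95, 604 ]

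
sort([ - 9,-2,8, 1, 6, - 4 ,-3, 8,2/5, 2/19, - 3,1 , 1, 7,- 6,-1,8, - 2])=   [ - 9, -6,-4, - 3, - 3, - 2,-2, - 1,2/19,2/5, 1,1,1,6,7,8 , 8 , 8]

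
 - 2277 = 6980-9257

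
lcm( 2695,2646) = 145530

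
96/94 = 48/47  =  1.02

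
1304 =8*163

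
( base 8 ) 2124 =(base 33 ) 10J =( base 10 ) 1108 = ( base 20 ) 2F8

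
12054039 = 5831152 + 6222887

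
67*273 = 18291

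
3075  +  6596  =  9671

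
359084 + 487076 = 846160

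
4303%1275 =478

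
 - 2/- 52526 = 1/26263 = 0.00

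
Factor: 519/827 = 3^1*173^1*827^( - 1) 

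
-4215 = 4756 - 8971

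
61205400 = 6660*9190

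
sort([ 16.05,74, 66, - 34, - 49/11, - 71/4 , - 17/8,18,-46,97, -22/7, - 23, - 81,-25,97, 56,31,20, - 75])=[ - 81, - 75,-46, - 34, - 25, - 23, - 71/4, - 49/11, -22/7, - 17/8,16.05, 18,20,  31, 56,66, 74, 97 , 97] 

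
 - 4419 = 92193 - 96612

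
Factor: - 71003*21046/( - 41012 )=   2^( - 1)*17^1*19^1*37^1*101^1*619^1*10253^(-1 )= 747164569/20506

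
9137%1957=1309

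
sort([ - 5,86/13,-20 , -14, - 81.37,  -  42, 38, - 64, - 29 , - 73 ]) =[ - 81.37, - 73, -64, - 42, - 29,  -  20, - 14,  -  5, 86/13,38 ] 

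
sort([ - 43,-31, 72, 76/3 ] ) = [ - 43, - 31,  76/3,72 ] 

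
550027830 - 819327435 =-269299605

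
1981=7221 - 5240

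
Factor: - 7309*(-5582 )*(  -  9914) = -404479679932= -2^2 * 2791^1*4957^1*7309^1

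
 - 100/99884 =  - 1 + 24946/24971 = -0.00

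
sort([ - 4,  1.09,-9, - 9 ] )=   [-9, - 9, - 4,1.09]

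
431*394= 169814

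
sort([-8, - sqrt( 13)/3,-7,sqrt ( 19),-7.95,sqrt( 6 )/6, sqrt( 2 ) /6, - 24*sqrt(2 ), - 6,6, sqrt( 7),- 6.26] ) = [  -  24*sqrt(2 ), - 8,-7.95,-7, - 6.26,-6,-sqrt(13)/3, sqrt( 2)/6,sqrt( 6)/6,sqrt( 7),sqrt (19),6] 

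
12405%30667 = 12405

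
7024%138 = 124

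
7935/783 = 2645/261 = 10.13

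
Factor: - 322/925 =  - 2^1*5^(- 2)*7^1*23^1*37^( - 1 )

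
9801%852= 429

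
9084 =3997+5087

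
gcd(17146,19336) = 2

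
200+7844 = 8044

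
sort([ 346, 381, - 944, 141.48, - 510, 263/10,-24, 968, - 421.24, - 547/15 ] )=[ - 944, - 510, - 421.24,-547/15,-24,263/10,141.48,346,381,968 ] 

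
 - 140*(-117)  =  16380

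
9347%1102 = 531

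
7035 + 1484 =8519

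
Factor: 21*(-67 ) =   -  3^1*7^1 * 67^1 = - 1407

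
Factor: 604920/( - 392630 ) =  - 852/553 = -2^2*3^1*7^( - 1) * 71^1*79^( - 1)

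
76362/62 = 38181/31 = 1231.65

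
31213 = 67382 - 36169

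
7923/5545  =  7923/5545 = 1.43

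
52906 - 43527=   9379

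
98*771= 75558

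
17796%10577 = 7219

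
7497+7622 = 15119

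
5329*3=15987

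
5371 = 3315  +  2056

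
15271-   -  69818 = 85089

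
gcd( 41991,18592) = 1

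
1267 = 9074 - 7807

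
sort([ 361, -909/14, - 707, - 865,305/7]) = [ - 865, - 707, - 909/14, 305/7,361]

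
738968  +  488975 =1227943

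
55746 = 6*9291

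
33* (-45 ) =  - 1485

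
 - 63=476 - 539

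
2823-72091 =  - 69268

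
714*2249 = 1605786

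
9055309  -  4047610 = 5007699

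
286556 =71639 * 4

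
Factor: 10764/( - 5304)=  - 69/34 = - 2^( - 1)*3^1 *17^( - 1 )*23^1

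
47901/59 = 811 + 52/59= 811.88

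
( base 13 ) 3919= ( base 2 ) 1111111000110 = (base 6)101354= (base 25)d09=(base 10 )8134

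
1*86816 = 86816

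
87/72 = 1 + 5/24= 1.21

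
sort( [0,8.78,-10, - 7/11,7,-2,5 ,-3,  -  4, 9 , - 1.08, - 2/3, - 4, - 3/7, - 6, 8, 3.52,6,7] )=[ - 10, - 6, - 4, - 4, - 3, - 2,  -  1.08, - 2/3, - 7/11, - 3/7,0, 3.52 , 5, 6, 7,7, 8,8.78, 9]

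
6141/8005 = 6141/8005 = 0.77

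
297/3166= 297/3166 = 0.09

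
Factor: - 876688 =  - 2^4 * 157^1*349^1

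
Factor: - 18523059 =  -3^1*2383^1*2591^1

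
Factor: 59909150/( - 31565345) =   -  2^1* 5^1*17^( - 1)*53051^(-1)*171169^1=-1711690/901867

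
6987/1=6987 = 6987.00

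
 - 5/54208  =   - 5/54208 = - 0.00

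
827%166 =163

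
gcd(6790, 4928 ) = 14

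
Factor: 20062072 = 2^3 * 23^1*107^1 * 1019^1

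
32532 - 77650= - 45118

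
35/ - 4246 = -35/4246 = -0.01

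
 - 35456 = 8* (- 4432 )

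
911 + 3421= 4332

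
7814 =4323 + 3491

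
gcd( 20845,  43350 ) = 5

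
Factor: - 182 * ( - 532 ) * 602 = 2^4*7^3*13^1*19^1*43^1 = 58288048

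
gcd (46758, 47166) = 6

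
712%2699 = 712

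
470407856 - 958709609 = -488301753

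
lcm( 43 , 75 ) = 3225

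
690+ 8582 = 9272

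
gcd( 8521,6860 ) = 1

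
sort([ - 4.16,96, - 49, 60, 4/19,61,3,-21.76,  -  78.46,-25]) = [-78.46,- 49,  -  25, - 21.76 ,- 4.16, 4/19, 3,60, 61, 96]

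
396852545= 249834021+147018524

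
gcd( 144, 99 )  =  9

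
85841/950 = 85841/950 = 90.36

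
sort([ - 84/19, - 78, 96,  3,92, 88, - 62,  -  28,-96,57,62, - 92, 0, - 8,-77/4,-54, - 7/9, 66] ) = [ - 96, - 92, - 78 , - 62, - 54, - 28, - 77/4,-8, - 84/19, - 7/9, 0,3, 57,62,66,88,92,96 ] 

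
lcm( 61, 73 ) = 4453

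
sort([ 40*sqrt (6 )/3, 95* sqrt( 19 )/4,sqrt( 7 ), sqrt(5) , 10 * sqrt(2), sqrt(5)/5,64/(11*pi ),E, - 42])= [ - 42, sqrt( 5)/5 , 64/(11 * pi ),sqrt(5 ),sqrt ( 7),E, 10 * sqrt (2 ), 40* sqrt( 6 ) /3, 95*sqrt(19) /4]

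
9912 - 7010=2902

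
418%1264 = 418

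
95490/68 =1404+9/34= 1404.26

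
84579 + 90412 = 174991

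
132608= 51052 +81556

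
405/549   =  45/61  =  0.74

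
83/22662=83/22662 = 0.00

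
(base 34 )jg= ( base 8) 1226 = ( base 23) 15I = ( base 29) MO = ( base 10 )662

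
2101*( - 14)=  - 29414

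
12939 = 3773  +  9166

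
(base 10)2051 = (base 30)28b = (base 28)2h7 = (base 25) 371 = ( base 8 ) 4003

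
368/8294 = 184/4147  =  0.04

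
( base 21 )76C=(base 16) c99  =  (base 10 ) 3225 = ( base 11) 2472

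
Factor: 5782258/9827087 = 2^1*661^( - 1) *14867^(- 1 )*2891129^1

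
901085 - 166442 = 734643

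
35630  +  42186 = 77816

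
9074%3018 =20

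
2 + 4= 6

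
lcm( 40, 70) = 280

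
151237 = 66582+84655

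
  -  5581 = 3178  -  8759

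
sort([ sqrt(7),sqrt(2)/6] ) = [ sqrt( 2)/6,sqrt( 7 ) ]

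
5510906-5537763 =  - 26857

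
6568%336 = 184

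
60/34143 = 20/11381 = 0.00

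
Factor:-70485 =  - 3^1* 5^1*37^1*127^1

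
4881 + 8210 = 13091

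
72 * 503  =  36216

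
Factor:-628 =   -  2^2*157^1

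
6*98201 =589206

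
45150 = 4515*10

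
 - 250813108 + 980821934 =730008826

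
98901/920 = 107 + 461/920 = 107.50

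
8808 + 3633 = 12441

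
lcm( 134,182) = 12194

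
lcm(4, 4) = 4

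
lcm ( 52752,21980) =263760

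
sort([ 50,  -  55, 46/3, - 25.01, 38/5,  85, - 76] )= [  -  76 ,-55, -25.01,38/5, 46/3, 50, 85 ] 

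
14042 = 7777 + 6265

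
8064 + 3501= 11565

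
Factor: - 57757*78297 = - 4522199829=- 3^1*7^1*37^1*223^1*26099^1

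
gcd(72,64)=8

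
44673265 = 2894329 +41778936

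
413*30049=12410237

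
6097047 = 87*70081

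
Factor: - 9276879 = -3^1*1637^1*1889^1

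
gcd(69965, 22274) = 7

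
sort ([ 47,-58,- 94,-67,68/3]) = [-94, - 67, - 58,68/3 , 47]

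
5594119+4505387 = 10099506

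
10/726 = 5/363=0.01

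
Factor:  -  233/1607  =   - 233^1*1607^( - 1)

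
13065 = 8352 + 4713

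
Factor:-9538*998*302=-2^3 * 19^1*151^1* 251^1*499^1 = -  2874715048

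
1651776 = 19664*84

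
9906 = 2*4953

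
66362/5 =13272+2/5=13272.40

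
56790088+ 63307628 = 120097716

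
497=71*7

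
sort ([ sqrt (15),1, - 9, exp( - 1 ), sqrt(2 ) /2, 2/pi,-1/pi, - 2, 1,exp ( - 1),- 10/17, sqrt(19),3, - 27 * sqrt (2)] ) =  [ - 27*sqrt( 2), - 9, - 2, - 10/17, - 1/pi, exp( - 1),exp (  -  1 ), 2/pi,sqrt(2)/2,1,1 , 3, sqrt( 15), sqrt( 19 ) ]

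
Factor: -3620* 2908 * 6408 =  - 2^7 *3^2 * 5^1* 89^1 *181^1*727^1 = - 67456759680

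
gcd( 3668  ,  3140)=4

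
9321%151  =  110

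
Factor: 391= 17^1*23^1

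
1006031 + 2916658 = 3922689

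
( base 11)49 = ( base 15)38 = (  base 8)65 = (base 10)53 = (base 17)32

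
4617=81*57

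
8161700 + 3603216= 11764916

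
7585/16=7585/16= 474.06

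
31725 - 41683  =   - 9958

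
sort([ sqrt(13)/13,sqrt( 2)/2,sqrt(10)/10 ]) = [sqrt ( 13)/13,sqrt ( 10)/10, sqrt( 2 ) /2]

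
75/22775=3/911= 0.00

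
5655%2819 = 17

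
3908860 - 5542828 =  - 1633968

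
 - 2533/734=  - 2533/734 = - 3.45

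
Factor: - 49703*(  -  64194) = 3190634382 = 2^1 * 3^1*13^1*23^1 * 823^1*2161^1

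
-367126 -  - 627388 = 260262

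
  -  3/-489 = 1/163= 0.01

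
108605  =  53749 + 54856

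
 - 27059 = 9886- 36945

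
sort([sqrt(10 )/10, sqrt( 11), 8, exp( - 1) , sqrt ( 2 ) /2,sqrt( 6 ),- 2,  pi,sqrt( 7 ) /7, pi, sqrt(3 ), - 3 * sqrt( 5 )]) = [ - 3*sqrt ( 5), - 2,sqrt( 10 )/10, exp (-1 ),sqrt(7) /7,sqrt (2 ) /2,sqrt( 3),sqrt( 6), pi, pi, sqrt(11),8]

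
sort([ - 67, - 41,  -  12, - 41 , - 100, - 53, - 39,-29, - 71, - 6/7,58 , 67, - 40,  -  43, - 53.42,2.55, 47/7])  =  [ - 100,-71,  -  67, - 53.42, - 53,- 43, - 41, - 41,-40, - 39, - 29,  -  12,- 6/7,2.55,47/7,58,67]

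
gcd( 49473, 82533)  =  3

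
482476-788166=-305690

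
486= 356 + 130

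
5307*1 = 5307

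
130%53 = 24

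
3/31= 3/31 = 0.10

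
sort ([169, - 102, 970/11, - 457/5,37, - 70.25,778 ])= [ - 102, - 457/5, - 70.25,37,970/11,169, 778 ] 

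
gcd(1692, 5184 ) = 36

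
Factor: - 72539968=-2^6*43^2*613^1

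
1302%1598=1302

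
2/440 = 1/220 = 0.00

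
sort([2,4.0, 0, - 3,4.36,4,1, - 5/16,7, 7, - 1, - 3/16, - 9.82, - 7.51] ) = [  -  9.82,- 7.51,  -  3,  -  1, - 5/16, - 3/16, 0,1, 2, 4.0,4,4.36,  7,7] 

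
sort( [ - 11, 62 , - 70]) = [ - 70, - 11,62 ]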